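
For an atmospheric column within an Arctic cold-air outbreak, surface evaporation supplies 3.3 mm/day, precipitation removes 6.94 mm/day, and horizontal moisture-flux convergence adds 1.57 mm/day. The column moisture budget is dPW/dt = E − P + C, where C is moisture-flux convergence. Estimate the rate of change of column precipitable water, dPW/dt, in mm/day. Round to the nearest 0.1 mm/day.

dPW/dt = E − P + C = 3.3 − 6.94 + (1.57) = -2.1 mm/day.

dPW/dt ≈ -2.1 mm/day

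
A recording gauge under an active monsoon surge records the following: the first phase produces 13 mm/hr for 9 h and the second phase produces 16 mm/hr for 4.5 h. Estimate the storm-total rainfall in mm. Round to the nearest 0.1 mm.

Total = Σ Rᵢ Δtᵢ = 13 × 9 + 16 × 4.5
      = 117 + 72 = 189.0 mm.

total ≈ 189.0 mm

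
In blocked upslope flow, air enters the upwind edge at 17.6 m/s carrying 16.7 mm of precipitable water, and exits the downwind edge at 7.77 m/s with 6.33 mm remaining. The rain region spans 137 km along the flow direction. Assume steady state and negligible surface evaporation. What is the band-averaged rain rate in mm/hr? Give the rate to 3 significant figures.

R ≈ 6.43 mm/hr

Column moisture flux per unit crosswind length is F = V × PW.
Inflow: F_in = 17.6 × 16.7 = 293.92 mm·m/s
Outflow: F_out = 7.77 × 6.33 = 49.1841 mm·m/s
Steady-state rate R = (F_in − F_out)/L = (293.92 − 49.1841) / 137000 m = 1.786e-03 mm/s.
R = 1.786e-03 × 3600 = 6.43 mm/hr.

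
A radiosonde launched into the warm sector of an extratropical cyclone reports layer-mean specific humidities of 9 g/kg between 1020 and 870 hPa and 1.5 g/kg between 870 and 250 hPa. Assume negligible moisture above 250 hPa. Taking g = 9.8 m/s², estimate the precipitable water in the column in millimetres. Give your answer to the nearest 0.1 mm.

Precipitable water is the column-integrated vapour mass per unit area: PW = (1/g) Σ q̄ Δp, with q in kg/kg and Δp in Pa (1 kg/m² of water = 1 mm).
Layer 1020–870 hPa: Δp = 150 hPa = 15000 Pa, q̄ = 0.009 kg/kg → 0.009 × 15000 / 9.8 = 13.78 mm
Layer 870–250 hPa: Δp = 620 hPa = 62000 Pa, q̄ = 0.0015 kg/kg → 0.0015 × 62000 / 9.8 = 9.49 mm
PW = 13.78 + 9.49 = 23.27 ≈ 23.3 mm.

PW ≈ 23.3 mm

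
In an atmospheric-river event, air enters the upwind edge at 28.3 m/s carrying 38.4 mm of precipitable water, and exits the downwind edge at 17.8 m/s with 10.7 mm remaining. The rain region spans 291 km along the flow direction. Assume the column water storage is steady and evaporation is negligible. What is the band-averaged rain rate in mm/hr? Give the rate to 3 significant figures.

R ≈ 11.1 mm/hr

Column moisture flux per unit crosswind length is F = V × PW.
Inflow: F_in = 28.3 × 38.4 = 1086.72 mm·m/s
Outflow: F_out = 17.8 × 10.7 = 190.46 mm·m/s
Steady-state rate R = (F_in − F_out)/L = (1086.72 − 190.46) / 291000 m = 3.080e-03 mm/s.
R = 3.080e-03 × 3600 = 11.1 mm/hr.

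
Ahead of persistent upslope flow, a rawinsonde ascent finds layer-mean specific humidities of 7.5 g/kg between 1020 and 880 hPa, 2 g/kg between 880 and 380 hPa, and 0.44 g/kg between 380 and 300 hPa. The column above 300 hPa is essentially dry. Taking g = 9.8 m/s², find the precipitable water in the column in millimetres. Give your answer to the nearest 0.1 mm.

PW ≈ 21.3 mm

Precipitable water is the column-integrated vapour mass per unit area: PW = (1/g) Σ q̄ Δp, with q in kg/kg and Δp in Pa (1 kg/m² of water = 1 mm).
Layer 1020–880 hPa: Δp = 140 hPa = 14000 Pa, q̄ = 0.0075 kg/kg → 0.0075 × 14000 / 9.8 = 10.71 mm
Layer 880–380 hPa: Δp = 500 hPa = 50000 Pa, q̄ = 0.002 kg/kg → 0.002 × 50000 / 9.8 = 10.20 mm
Layer 380–300 hPa: Δp = 80 hPa = 8000 Pa, q̄ = 0.00044 kg/kg → 0.00044 × 8000 / 9.8 = 0.36 mm
PW = 10.71 + 10.20 + 0.36 = 21.27 ≈ 21.3 mm.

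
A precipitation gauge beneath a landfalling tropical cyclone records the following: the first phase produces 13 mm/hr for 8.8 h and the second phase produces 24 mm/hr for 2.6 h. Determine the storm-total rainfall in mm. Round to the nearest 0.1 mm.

total ≈ 176.8 mm

Total = Σ Rᵢ Δtᵢ = 13 × 8.8 + 24 × 2.6
      = 114.4 + 62.4 = 176.8 mm.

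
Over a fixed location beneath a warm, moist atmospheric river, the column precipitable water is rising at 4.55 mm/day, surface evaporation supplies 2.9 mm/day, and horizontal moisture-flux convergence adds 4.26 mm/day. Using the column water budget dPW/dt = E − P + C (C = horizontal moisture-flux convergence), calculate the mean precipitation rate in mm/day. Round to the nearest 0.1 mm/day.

dPW/dt = +4.55 mm/day.
P = E + C − dPW/dt = 2.9 + (4.26) − (+4.55) = 2.6 mm/day.

P ≈ 2.6 mm/day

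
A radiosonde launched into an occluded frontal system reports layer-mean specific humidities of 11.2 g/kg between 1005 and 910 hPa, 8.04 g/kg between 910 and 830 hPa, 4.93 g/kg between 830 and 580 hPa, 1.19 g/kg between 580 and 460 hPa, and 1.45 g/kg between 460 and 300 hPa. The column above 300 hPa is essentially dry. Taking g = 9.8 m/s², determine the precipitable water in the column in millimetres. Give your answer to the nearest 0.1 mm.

PW ≈ 33.8 mm

Precipitable water is the column-integrated vapour mass per unit area: PW = (1/g) Σ q̄ Δp, with q in kg/kg and Δp in Pa (1 kg/m² of water = 1 mm).
Layer 1005–910 hPa: Δp = 95 hPa = 9500 Pa, q̄ = 0.0112 kg/kg → 0.0112 × 9500 / 9.8 = 10.86 mm
Layer 910–830 hPa: Δp = 80 hPa = 8000 Pa, q̄ = 0.00804 kg/kg → 0.00804 × 8000 / 9.8 = 6.56 mm
Layer 830–580 hPa: Δp = 250 hPa = 25000 Pa, q̄ = 0.00493 kg/kg → 0.00493 × 25000 / 9.8 = 12.58 mm
Layer 580–460 hPa: Δp = 120 hPa = 12000 Pa, q̄ = 0.00119 kg/kg → 0.00119 × 12000 / 9.8 = 1.46 mm
Layer 460–300 hPa: Δp = 160 hPa = 16000 Pa, q̄ = 0.00145 kg/kg → 0.00145 × 16000 / 9.8 = 2.37 mm
PW = 10.86 + 6.56 + 12.58 + 1.46 + 2.37 = 33.83 ≈ 33.8 mm.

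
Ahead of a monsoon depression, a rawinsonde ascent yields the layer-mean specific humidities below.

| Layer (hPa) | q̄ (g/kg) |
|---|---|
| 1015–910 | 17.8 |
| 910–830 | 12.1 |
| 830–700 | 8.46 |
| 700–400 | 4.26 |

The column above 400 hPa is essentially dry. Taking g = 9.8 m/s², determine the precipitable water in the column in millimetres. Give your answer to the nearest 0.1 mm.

PW ≈ 53.2 mm

Precipitable water is the column-integrated vapour mass per unit area: PW = (1/g) Σ q̄ Δp, with q in kg/kg and Δp in Pa (1 kg/m² of water = 1 mm).
Layer 1015–910 hPa: Δp = 105 hPa = 10500 Pa, q̄ = 0.0178 kg/kg → 0.0178 × 10500 / 9.8 = 19.07 mm
Layer 910–830 hPa: Δp = 80 hPa = 8000 Pa, q̄ = 0.0121 kg/kg → 0.0121 × 8000 / 9.8 = 9.88 mm
Layer 830–700 hPa: Δp = 130 hPa = 13000 Pa, q̄ = 0.00846 kg/kg → 0.00846 × 13000 / 9.8 = 11.22 mm
Layer 700–400 hPa: Δp = 300 hPa = 30000 Pa, q̄ = 0.00426 kg/kg → 0.00426 × 30000 / 9.8 = 13.04 mm
PW = 19.07 + 9.88 + 11.22 + 13.04 = 53.21 ≈ 53.2 mm.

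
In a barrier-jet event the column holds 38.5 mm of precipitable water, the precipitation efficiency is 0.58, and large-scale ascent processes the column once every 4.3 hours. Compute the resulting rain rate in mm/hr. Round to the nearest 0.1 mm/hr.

R ≈ 5.2 mm/hr

Each overturning extracts ε × PW = 0.58 × 38.5 = 22.33 mm.
Rate = ε·PW / τ = 22.33 / 4.3 h = 5.2 mm/hr.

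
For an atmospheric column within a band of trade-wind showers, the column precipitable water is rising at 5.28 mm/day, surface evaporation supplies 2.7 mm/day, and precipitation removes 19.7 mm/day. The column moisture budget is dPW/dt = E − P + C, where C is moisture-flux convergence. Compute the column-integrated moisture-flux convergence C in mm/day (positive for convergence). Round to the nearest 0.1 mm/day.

dPW/dt = +5.28 mm/day.
C = dPW/dt − E + P = (+5.28) − 2.7 + 19.7 = 22.3 mm/day.

C ≈ 22.3 mm/day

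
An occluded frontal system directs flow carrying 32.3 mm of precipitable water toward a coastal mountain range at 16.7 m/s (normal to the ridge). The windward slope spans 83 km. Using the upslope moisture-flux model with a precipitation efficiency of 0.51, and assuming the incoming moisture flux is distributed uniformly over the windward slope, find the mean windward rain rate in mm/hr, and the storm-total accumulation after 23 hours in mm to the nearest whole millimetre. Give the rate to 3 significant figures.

R ≈ 11.9 mm/hr; total ≈ 274 mm

Incoming column moisture flux per unit ridge length: F = V × PW = 16.7 × 32.3 = 539.41 mm·m/s.
Spread over the 83 km slope with efficiency ε = 0.51: R = ε·F/W = 0.51 × 539.41 / 83000 m = 3.314e-03 mm/s.
R = 3.314e-03 × 3600 = 11.9 mm/hr.
Over 23 h: total = 11.9 × 23 = 273.7 ≈ 274 mm.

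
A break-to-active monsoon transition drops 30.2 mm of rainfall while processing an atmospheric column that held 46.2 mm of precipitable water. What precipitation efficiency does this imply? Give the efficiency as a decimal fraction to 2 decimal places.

ε ≈ 0.65

ε = rainfall / PW = 30.2 / 46.2 = 0.65.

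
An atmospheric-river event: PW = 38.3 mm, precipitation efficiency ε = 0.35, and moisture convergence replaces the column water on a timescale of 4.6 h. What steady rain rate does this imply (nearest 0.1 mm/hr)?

R ≈ 2.9 mm/hr

Each overturning extracts ε × PW = 0.35 × 38.3 = 13.405 mm.
Rate = ε·PW / τ = 13.405 / 4.6 h = 2.9 mm/hr.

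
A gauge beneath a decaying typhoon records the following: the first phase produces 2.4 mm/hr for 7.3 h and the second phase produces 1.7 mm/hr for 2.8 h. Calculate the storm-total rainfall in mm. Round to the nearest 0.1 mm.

total ≈ 22.3 mm

Total = Σ Rᵢ Δtᵢ = 2.4 × 7.3 + 1.7 × 2.8
      = 17.52 + 4.76 = 22.3 mm.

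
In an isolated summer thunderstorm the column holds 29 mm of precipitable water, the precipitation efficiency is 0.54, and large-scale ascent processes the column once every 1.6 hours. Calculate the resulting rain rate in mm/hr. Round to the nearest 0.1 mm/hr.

R ≈ 9.8 mm/hr

Each overturning extracts ε × PW = 0.54 × 29 = 15.66 mm.
Rate = ε·PW / τ = 15.66 / 1.6 h = 9.8 mm/hr.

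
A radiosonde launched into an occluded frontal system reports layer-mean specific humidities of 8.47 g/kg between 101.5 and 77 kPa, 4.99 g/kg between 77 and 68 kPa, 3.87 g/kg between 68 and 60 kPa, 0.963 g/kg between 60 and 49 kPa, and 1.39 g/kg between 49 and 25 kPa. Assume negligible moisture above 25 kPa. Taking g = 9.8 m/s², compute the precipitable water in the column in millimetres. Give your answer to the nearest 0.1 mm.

Precipitable water is the column-integrated vapour mass per unit area: PW = (1/g) Σ q̄ Δp, with q in kg/kg and Δp in Pa (1 kg/m² of water = 1 mm).
Layer 101.5–77 kPa: Δp = 245 hPa = 24500 Pa, q̄ = 0.00847 kg/kg → 0.00847 × 24500 / 9.8 = 21.18 mm
Layer 77–68 kPa: Δp = 90 hPa = 9000 Pa, q̄ = 0.00499 kg/kg → 0.00499 × 9000 / 9.8 = 4.58 mm
Layer 68–60 kPa: Δp = 80 hPa = 8000 Pa, q̄ = 0.00387 kg/kg → 0.00387 × 8000 / 9.8 = 3.16 mm
Layer 60–49 kPa: Δp = 110 hPa = 11000 Pa, q̄ = 0.000963 kg/kg → 0.000963 × 11000 / 9.8 = 1.08 mm
Layer 49–25 kPa: Δp = 240 hPa = 24000 Pa, q̄ = 0.00139 kg/kg → 0.00139 × 24000 / 9.8 = 3.40 mm
PW = 21.18 + 4.58 + 3.16 + 1.08 + 3.40 = 33.40 ≈ 33.4 mm.

PW ≈ 33.4 mm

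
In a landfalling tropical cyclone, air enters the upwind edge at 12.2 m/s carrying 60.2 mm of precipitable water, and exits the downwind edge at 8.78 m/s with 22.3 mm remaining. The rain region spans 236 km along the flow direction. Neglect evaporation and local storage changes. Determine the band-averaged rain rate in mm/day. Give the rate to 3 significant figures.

Column moisture flux per unit crosswind length is F = V × PW.
Inflow: F_in = 12.2 × 60.2 = 734.44 mm·m/s
Outflow: F_out = 8.78 × 22.3 = 195.794 mm·m/s
Steady-state rate R = (F_in − F_out)/L = (734.44 − 195.794) / 236000 m = 2.282e-03 mm/s.
R = 2.282e-03 × 3600 × 24 = 197 mm/day.

R ≈ 197 mm/day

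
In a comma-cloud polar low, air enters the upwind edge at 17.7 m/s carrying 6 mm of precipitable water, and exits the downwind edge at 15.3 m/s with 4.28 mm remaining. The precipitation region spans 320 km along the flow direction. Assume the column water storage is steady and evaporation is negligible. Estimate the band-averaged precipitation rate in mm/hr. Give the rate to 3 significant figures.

Column moisture flux per unit crosswind length is F = V × PW.
Inflow: F_in = 17.7 × 6 = 106.2 mm·m/s
Outflow: F_out = 15.3 × 4.28 = 65.484 mm·m/s
Steady-state rate R = (F_in − F_out)/L = (106.2 − 65.484) / 320000 m = 1.272e-04 mm/s.
R = 1.272e-04 × 3600 = 0.458 mm/hr.

R ≈ 0.458 mm/hr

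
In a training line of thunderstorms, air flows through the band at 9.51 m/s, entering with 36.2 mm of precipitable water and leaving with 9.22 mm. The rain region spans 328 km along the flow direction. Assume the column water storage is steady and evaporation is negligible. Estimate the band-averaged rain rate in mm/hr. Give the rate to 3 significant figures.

R ≈ 2.82 mm/hr

Column moisture flux per unit crosswind length is F = V × PW.
Inflow: F_in = 9.51 × 36.2 = 344.262 mm·m/s
Outflow: F_out = 9.51 × 9.22 = 87.6822 mm·m/s
Steady-state rate R = (F_in − F_out)/L = (344.262 − 87.6822) / 328000 m = 7.823e-04 mm/s.
R = 7.823e-04 × 3600 = 2.82 mm/hr.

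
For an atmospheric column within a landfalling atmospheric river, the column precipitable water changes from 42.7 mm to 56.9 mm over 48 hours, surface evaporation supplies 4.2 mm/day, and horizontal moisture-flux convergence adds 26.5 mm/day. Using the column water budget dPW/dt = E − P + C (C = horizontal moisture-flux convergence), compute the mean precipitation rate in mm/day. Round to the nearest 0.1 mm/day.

dPW/dt = (56.9 − 42.7) mm / (48/24 day) = +7.100 mm/day.
P = E + C − dPW/dt = 4.2 + (26.5) − (+7.100) = 23.6 mm/day.

P ≈ 23.6 mm/day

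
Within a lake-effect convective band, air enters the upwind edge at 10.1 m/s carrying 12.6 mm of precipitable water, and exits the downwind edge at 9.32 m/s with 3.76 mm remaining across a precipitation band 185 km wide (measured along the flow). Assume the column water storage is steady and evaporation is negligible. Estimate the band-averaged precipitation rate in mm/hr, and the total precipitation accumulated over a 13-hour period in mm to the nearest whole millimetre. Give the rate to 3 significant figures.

R ≈ 1.79 mm/hr; total ≈ 23 mm

Column moisture flux per unit crosswind length is F = V × PW.
Inflow: F_in = 10.1 × 12.6 = 127.26 mm·m/s
Outflow: F_out = 9.32 × 3.76 = 35.0432 mm·m/s
Steady-state rate R = (F_in − F_out)/L = (127.26 − 35.0432) / 185000 m = 4.985e-04 mm/s.
R = 4.985e-04 × 3600 = 1.79 mm/hr.
Over 13 h: total = 1.79 × 13 = 23.27 ≈ 23 mm.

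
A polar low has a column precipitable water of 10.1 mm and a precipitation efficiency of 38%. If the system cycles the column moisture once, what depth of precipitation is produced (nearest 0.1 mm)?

precipitation ≈ 3.8 mm

Precipitation = ε × PW = 0.38 × 10.1 = 3.8 mm.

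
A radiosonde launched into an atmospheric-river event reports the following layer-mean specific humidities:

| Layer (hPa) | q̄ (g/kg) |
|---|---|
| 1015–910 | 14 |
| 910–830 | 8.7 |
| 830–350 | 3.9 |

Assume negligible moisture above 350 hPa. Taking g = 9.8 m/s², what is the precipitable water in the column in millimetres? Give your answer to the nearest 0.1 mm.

PW ≈ 41.2 mm

Precipitable water is the column-integrated vapour mass per unit area: PW = (1/g) Σ q̄ Δp, with q in kg/kg and Δp in Pa (1 kg/m² of water = 1 mm).
Layer 1015–910 hPa: Δp = 105 hPa = 10500 Pa, q̄ = 0.014 kg/kg → 0.014 × 10500 / 9.8 = 15.00 mm
Layer 910–830 hPa: Δp = 80 hPa = 8000 Pa, q̄ = 0.0087 kg/kg → 0.0087 × 8000 / 9.8 = 7.10 mm
Layer 830–350 hPa: Δp = 480 hPa = 48000 Pa, q̄ = 0.0039 kg/kg → 0.0039 × 48000 / 9.8 = 19.10 mm
PW = 15.00 + 7.10 + 19.10 = 41.20 ≈ 41.2 mm.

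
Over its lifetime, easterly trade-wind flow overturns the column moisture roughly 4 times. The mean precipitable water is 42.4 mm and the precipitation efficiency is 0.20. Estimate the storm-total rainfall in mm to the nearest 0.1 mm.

rainfall ≈ 33.9 mm

Each cycle deposits ε × PW = 0.20 × 42.4 = 8.48 mm.
Over 4 cycles: 4 × 8.48 = 33.9 mm.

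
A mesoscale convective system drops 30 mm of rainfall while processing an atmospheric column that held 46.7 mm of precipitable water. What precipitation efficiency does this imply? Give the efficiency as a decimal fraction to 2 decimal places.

ε = rainfall / PW = 30 / 46.7 = 0.64.

ε ≈ 0.64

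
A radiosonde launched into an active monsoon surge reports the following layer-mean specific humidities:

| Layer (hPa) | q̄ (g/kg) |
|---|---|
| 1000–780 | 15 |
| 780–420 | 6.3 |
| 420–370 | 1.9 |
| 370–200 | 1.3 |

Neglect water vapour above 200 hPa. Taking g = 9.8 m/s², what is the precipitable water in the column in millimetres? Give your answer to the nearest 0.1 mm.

PW ≈ 60.0 mm

Precipitable water is the column-integrated vapour mass per unit area: PW = (1/g) Σ q̄ Δp, with q in kg/kg and Δp in Pa (1 kg/m² of water = 1 mm).
Layer 1000–780 hPa: Δp = 220 hPa = 22000 Pa, q̄ = 0.015 kg/kg → 0.015 × 22000 / 9.8 = 33.67 mm
Layer 780–420 hPa: Δp = 360 hPa = 36000 Pa, q̄ = 0.0063 kg/kg → 0.0063 × 36000 / 9.8 = 23.14 mm
Layer 420–370 hPa: Δp = 50 hPa = 5000 Pa, q̄ = 0.0019 kg/kg → 0.0019 × 5000 / 9.8 = 0.97 mm
Layer 370–200 hPa: Δp = 170 hPa = 17000 Pa, q̄ = 0.0013 kg/kg → 0.0013 × 17000 / 9.8 = 2.26 mm
PW = 33.67 + 23.14 + 0.97 + 2.26 = 60.04 ≈ 60.0 mm.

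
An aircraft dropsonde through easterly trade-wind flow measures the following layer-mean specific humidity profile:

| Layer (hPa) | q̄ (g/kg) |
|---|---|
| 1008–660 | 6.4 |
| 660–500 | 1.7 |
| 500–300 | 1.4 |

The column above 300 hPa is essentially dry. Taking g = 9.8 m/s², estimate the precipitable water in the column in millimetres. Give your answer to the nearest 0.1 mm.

Precipitable water is the column-integrated vapour mass per unit area: PW = (1/g) Σ q̄ Δp, with q in kg/kg and Δp in Pa (1 kg/m² of water = 1 mm).
Layer 1008–660 hPa: Δp = 348 hPa = 34800 Pa, q̄ = 0.0064 kg/kg → 0.0064 × 34800 / 9.8 = 22.73 mm
Layer 660–500 hPa: Δp = 160 hPa = 16000 Pa, q̄ = 0.0017 kg/kg → 0.0017 × 16000 / 9.8 = 2.78 mm
Layer 500–300 hPa: Δp = 200 hPa = 20000 Pa, q̄ = 0.0014 kg/kg → 0.0014 × 20000 / 9.8 = 2.86 mm
PW = 22.73 + 2.78 + 2.86 = 28.37 ≈ 28.4 mm.

PW ≈ 28.4 mm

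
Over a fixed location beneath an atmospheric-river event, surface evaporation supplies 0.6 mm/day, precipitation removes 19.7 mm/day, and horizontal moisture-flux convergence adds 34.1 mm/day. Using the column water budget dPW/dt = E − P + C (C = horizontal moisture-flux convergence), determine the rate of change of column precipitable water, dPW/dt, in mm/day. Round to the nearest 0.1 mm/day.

dPW/dt = E − P + C = 0.6 − 19.7 + (34.1) = 15.0 mm/day.

dPW/dt ≈ 15.0 mm/day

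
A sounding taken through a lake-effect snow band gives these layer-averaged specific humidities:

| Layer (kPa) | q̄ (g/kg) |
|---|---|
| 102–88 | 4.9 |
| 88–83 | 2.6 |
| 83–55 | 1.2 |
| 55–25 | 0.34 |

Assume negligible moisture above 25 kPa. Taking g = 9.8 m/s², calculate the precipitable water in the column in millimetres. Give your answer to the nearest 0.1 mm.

Precipitable water is the column-integrated vapour mass per unit area: PW = (1/g) Σ q̄ Δp, with q in kg/kg and Δp in Pa (1 kg/m² of water = 1 mm).
Layer 102–88 kPa: Δp = 140 hPa = 14000 Pa, q̄ = 0.0049 kg/kg → 0.0049 × 14000 / 9.8 = 7.00 mm
Layer 88–83 kPa: Δp = 50 hPa = 5000 Pa, q̄ = 0.0026 kg/kg → 0.0026 × 5000 / 9.8 = 1.33 mm
Layer 83–55 kPa: Δp = 280 hPa = 28000 Pa, q̄ = 0.0012 kg/kg → 0.0012 × 28000 / 9.8 = 3.43 mm
Layer 55–25 kPa: Δp = 300 hPa = 30000 Pa, q̄ = 0.00034 kg/kg → 0.00034 × 30000 / 9.8 = 1.04 mm
PW = 7.00 + 1.33 + 3.43 + 1.04 = 12.80 ≈ 12.8 mm.

PW ≈ 12.8 mm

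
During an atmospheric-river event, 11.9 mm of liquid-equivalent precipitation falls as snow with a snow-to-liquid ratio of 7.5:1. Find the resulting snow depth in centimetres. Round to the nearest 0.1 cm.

Snow depth = liquid × ratio = 11.9 mm × 7.5 = 89.25 mm = 8.9 cm.

snow depth ≈ 8.9 cm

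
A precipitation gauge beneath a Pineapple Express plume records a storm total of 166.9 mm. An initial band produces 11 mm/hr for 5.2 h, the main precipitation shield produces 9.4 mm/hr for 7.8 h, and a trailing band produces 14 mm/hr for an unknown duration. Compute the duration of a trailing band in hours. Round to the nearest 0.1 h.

duration ≈ 2.6 h

Known phases: 11 × 5.2 + 9.4 × 7.8 = 57.2 + 73.32 = 130.52 mm.
Remaining depth = 166.9 − 130.52 = 36.38 mm.
Duration = 36.38 / 14 = 2.6 h.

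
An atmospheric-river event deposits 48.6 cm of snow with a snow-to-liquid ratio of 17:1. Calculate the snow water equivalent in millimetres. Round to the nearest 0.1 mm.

SWE ≈ 28.6 mm

SWE = snow depth / ratio = 48.6 cm / 17 = 2.859 cm = 28.6 mm.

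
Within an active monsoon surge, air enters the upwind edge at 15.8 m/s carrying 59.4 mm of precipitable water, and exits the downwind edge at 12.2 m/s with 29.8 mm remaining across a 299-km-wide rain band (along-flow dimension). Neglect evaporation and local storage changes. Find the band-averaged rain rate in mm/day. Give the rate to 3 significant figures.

R ≈ 166 mm/day

Column moisture flux per unit crosswind length is F = V × PW.
Inflow: F_in = 15.8 × 59.4 = 938.52 mm·m/s
Outflow: F_out = 12.2 × 29.8 = 363.56 mm·m/s
Steady-state rate R = (F_in − F_out)/L = (938.52 − 363.56) / 299000 m = 1.923e-03 mm/s.
R = 1.923e-03 × 3600 × 24 = 166 mm/day.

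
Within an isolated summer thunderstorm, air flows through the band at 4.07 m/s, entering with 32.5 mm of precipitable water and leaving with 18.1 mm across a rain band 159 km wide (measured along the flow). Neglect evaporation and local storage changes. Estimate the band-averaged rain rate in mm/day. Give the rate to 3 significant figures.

Column moisture flux per unit crosswind length is F = V × PW.
Inflow: F_in = 4.07 × 32.5 = 132.275 mm·m/s
Outflow: F_out = 4.07 × 18.1 = 73.667 mm·m/s
Steady-state rate R = (F_in − F_out)/L = (132.275 − 73.667) / 159000 m = 3.686e-04 mm/s.
R = 3.686e-04 × 3600 × 24 = 31.8 mm/day.

R ≈ 31.8 mm/day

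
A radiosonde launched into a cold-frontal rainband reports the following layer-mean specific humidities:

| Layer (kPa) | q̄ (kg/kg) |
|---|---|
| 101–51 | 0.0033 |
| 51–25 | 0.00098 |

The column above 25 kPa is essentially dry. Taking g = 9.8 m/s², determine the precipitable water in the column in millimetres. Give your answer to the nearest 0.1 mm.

PW ≈ 19.4 mm

Precipitable water is the column-integrated vapour mass per unit area: PW = (1/g) Σ q̄ Δp, with q in kg/kg and Δp in Pa (1 kg/m² of water = 1 mm).
Layer 101–51 kPa: Δp = 500 hPa = 50000 Pa, q̄ = 0.0033 kg/kg → 0.0033 × 50000 / 9.8 = 16.84 mm
Layer 51–25 kPa: Δp = 260 hPa = 26000 Pa, q̄ = 0.00098 kg/kg → 0.00098 × 26000 / 9.8 = 2.60 mm
PW = 16.84 + 2.60 = 19.44 ≈ 19.4 mm.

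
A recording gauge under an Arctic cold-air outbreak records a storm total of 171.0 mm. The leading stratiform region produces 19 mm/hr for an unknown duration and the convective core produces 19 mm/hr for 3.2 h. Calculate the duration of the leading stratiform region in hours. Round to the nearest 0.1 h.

duration ≈ 5.8 h

Known phases: 19 × 3.2 = 60.8 mm.
Remaining depth = 171.0 − 60.8 = 110.2 mm.
Duration = 110.2 / 19 = 5.8 h.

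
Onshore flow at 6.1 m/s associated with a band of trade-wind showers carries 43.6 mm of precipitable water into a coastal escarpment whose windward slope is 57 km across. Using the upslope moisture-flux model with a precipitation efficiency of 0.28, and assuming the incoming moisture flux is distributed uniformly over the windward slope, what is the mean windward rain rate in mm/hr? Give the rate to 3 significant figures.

R ≈ 4.70 mm/hr

Incoming column moisture flux per unit ridge length: F = V × PW = 6.1 × 43.6 = 265.96 mm·m/s.
Spread over the 57 km slope with efficiency ε = 0.28: R = ε·F/W = 0.28 × 265.96 / 57000 m = 1.306e-03 mm/s.
R = 1.306e-03 × 3600 = 4.70 mm/hr.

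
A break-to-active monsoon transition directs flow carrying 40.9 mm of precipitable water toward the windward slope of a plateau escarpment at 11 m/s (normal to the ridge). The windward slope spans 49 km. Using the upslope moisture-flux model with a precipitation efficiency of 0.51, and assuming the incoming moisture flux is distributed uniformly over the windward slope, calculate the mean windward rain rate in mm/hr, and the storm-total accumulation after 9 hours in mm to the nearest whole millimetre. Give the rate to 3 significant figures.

Incoming column moisture flux per unit ridge length: F = V × PW = 11 × 40.9 = 449.9 mm·m/s.
Spread over the 49 km slope with efficiency ε = 0.51: R = ε·F/W = 0.51 × 449.9 / 49000 m = 4.683e-03 mm/s.
R = 4.683e-03 × 3600 = 16.9 mm/hr.
Over 9 h: total = 16.9 × 9 = 152.1 ≈ 152 mm.

R ≈ 16.9 mm/hr; total ≈ 152 mm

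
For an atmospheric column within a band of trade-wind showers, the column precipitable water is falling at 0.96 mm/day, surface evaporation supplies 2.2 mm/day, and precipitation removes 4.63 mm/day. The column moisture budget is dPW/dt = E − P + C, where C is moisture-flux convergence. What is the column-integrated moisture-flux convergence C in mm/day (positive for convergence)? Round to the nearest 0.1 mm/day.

C ≈ 1.5 mm/day

dPW/dt = -0.96 mm/day.
C = dPW/dt − E + P = (-0.96) − 2.2 + 4.63 = 1.5 mm/day.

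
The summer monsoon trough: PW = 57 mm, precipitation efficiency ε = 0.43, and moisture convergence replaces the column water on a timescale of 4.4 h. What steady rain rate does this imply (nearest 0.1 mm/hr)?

Each overturning extracts ε × PW = 0.43 × 57 = 24.51 mm.
Rate = ε·PW / τ = 24.51 / 4.4 h = 5.6 mm/hr.

R ≈ 5.6 mm/hr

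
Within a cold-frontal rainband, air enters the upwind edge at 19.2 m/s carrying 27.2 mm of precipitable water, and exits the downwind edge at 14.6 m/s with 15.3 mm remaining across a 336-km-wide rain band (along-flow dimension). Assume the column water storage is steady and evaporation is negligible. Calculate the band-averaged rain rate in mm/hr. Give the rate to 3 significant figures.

R ≈ 3.20 mm/hr

Column moisture flux per unit crosswind length is F = V × PW.
Inflow: F_in = 19.2 × 27.2 = 522.24 mm·m/s
Outflow: F_out = 14.6 × 15.3 = 223.38 mm·m/s
Steady-state rate R = (F_in − F_out)/L = (522.24 − 223.38) / 336000 m = 8.895e-04 mm/s.
R = 8.895e-04 × 3600 = 3.20 mm/hr.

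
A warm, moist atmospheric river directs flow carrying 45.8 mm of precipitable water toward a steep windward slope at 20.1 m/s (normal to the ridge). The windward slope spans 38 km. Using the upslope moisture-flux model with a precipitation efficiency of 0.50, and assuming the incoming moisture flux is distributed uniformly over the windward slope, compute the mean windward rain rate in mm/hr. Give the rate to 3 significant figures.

R ≈ 43.6 mm/hr

Incoming column moisture flux per unit ridge length: F = V × PW = 20.1 × 45.8 = 920.58 mm·m/s.
Spread over the 38 km slope with efficiency ε = 0.50: R = ε·F/W = 0.50 × 920.58 / 38000 m = 1.211e-02 mm/s.
R = 1.211e-02 × 3600 = 43.6 mm/hr.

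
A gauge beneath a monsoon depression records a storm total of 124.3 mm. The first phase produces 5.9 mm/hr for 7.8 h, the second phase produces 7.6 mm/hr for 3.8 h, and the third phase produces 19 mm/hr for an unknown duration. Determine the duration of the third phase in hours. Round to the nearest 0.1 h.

duration ≈ 2.6 h

Known phases: 5.9 × 7.8 + 7.6 × 3.8 = 46.02 + 28.88 = 74.9 mm.
Remaining depth = 124.3 − 74.9 = 49.4 mm.
Duration = 49.4 / 19 = 2.6 h.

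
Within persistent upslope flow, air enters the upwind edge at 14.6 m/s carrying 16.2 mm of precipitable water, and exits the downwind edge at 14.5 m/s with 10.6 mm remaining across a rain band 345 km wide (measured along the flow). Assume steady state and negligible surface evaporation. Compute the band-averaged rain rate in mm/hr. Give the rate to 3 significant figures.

Column moisture flux per unit crosswind length is F = V × PW.
Inflow: F_in = 14.6 × 16.2 = 236.52 mm·m/s
Outflow: F_out = 14.5 × 10.6 = 153.7 mm·m/s
Steady-state rate R = (F_in − F_out)/L = (236.52 − 153.7) / 345000 m = 2.401e-04 mm/s.
R = 2.401e-04 × 3600 = 0.864 mm/hr.

R ≈ 0.864 mm/hr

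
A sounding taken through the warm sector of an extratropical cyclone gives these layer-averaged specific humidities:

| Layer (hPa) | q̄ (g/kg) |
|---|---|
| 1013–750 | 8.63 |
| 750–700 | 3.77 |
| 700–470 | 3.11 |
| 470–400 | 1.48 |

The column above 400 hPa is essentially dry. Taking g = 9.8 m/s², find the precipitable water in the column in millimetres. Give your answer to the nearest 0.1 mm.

PW ≈ 33.4 mm

Precipitable water is the column-integrated vapour mass per unit area: PW = (1/g) Σ q̄ Δp, with q in kg/kg and Δp in Pa (1 kg/m² of water = 1 mm).
Layer 1013–750 hPa: Δp = 263 hPa = 26300 Pa, q̄ = 0.00863 kg/kg → 0.00863 × 26300 / 9.8 = 23.16 mm
Layer 750–700 hPa: Δp = 50 hPa = 5000 Pa, q̄ = 0.00377 kg/kg → 0.00377 × 5000 / 9.8 = 1.92 mm
Layer 700–470 hPa: Δp = 230 hPa = 23000 Pa, q̄ = 0.00311 kg/kg → 0.00311 × 23000 / 9.8 = 7.30 mm
Layer 470–400 hPa: Δp = 70 hPa = 7000 Pa, q̄ = 0.00148 kg/kg → 0.00148 × 7000 / 9.8 = 1.06 mm
PW = 23.16 + 1.92 + 7.30 + 1.06 = 33.44 ≈ 33.4 mm.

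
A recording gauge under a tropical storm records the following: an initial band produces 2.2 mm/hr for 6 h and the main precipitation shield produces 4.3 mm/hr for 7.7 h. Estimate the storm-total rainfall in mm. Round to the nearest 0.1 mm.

total ≈ 46.3 mm

Total = Σ Rᵢ Δtᵢ = 2.2 × 6 + 4.3 × 7.7
      = 13.2 + 33.11 = 46.3 mm.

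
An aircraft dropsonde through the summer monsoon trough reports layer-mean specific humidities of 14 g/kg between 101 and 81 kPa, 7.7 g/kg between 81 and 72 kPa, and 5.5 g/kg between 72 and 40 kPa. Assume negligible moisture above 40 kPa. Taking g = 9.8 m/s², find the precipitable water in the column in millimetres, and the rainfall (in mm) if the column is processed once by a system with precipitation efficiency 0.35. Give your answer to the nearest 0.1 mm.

PW ≈ 53.6 mm; rainfall ≈ 18.8 mm

Precipitable water is the column-integrated vapour mass per unit area: PW = (1/g) Σ q̄ Δp, with q in kg/kg and Δp in Pa (1 kg/m² of water = 1 mm).
Layer 101–81 kPa: Δp = 200 hPa = 20000 Pa, q̄ = 0.014 kg/kg → 0.014 × 20000 / 9.8 = 28.57 mm
Layer 81–72 kPa: Δp = 90 hPa = 9000 Pa, q̄ = 0.0077 kg/kg → 0.0077 × 9000 / 9.8 = 7.07 mm
Layer 72–40 kPa: Δp = 320 hPa = 32000 Pa, q̄ = 0.0055 kg/kg → 0.0055 × 32000 / 9.8 = 17.96 mm
PW = 28.57 + 7.07 + 17.96 = 53.60 ≈ 53.6 mm.
Rainfall = ε × PW = 0.35 × 53.6 = 18.8 mm.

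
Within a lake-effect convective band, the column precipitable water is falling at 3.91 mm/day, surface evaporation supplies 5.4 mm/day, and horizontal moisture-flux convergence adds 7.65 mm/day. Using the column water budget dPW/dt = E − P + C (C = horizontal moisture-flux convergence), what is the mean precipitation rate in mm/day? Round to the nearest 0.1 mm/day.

dPW/dt = -3.91 mm/day.
P = E + C − dPW/dt = 5.4 + (7.65) − (-3.91) = 17.0 mm/day.

P ≈ 17.0 mm/day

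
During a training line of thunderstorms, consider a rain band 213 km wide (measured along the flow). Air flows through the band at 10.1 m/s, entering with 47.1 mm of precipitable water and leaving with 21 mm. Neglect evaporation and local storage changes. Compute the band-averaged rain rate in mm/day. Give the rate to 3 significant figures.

R ≈ 107 mm/day

Column moisture flux per unit crosswind length is F = V × PW.
Inflow: F_in = 10.1 × 47.1 = 475.71 mm·m/s
Outflow: F_out = 10.1 × 21 = 212.1 mm·m/s
Steady-state rate R = (F_in − F_out)/L = (475.71 − 212.1) / 213000 m = 1.238e-03 mm/s.
R = 1.238e-03 × 3600 × 24 = 107 mm/day.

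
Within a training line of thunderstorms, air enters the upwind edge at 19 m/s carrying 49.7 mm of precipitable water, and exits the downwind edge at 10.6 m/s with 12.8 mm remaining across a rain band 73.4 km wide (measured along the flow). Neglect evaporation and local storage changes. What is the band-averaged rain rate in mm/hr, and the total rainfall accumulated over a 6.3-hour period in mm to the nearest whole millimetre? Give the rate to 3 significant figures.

R ≈ 39.7 mm/hr; total ≈ 250 mm

Column moisture flux per unit crosswind length is F = V × PW.
Inflow: F_in = 19 × 49.7 = 944.3 mm·m/s
Outflow: F_out = 10.6 × 12.8 = 135.68 mm·m/s
Steady-state rate R = (F_in − F_out)/L = (944.3 − 135.68) / 73400 m = 1.102e-02 mm/s.
R = 1.102e-02 × 3600 = 39.7 mm/hr.
Over 6.3 h: total = 39.7 × 6.3 = 250.11 ≈ 250 mm.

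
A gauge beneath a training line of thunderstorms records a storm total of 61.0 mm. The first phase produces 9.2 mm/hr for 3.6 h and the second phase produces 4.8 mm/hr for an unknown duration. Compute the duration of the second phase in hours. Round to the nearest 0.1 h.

duration ≈ 5.8 h

Known phases: 9.2 × 3.6 = 33.12 mm.
Remaining depth = 61.0 − 33.12 = 27.88 mm.
Duration = 27.88 / 4.8 = 5.8 h.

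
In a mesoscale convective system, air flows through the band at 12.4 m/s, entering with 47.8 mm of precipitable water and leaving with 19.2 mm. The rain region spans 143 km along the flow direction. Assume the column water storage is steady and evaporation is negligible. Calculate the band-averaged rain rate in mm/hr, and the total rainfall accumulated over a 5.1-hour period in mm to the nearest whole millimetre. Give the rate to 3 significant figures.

Column moisture flux per unit crosswind length is F = V × PW.
Inflow: F_in = 12.4 × 47.8 = 592.72 mm·m/s
Outflow: F_out = 12.4 × 19.2 = 238.08 mm·m/s
Steady-state rate R = (F_in − F_out)/L = (592.72 − 238.08) / 143000 m = 2.480e-03 mm/s.
R = 2.480e-03 × 3600 = 8.93 mm/hr.
Over 5.1 h: total = 8.93 × 5.1 = 45.543 ≈ 46 mm.

R ≈ 8.93 mm/hr; total ≈ 46 mm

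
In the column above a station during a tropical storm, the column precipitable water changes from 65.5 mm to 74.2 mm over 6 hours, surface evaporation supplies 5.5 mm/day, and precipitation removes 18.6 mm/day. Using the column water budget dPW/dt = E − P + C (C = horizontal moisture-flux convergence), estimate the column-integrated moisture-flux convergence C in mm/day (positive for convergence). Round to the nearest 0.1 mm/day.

dPW/dt = (74.2 − 65.5) mm / (6/24 day) = +34.800 mm/day.
C = dPW/dt − E + P = (+34.800) − 5.5 + 18.6 = 47.9 mm/day.

C ≈ 47.9 mm/day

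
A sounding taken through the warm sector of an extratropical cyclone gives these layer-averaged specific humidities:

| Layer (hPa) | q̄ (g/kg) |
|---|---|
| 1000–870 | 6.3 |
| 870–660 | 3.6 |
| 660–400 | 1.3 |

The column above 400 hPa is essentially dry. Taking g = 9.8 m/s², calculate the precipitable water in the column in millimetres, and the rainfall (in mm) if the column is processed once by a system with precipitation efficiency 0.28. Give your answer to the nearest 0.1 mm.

PW ≈ 19.5 mm; rainfall ≈ 5.5 mm

Precipitable water is the column-integrated vapour mass per unit area: PW = (1/g) Σ q̄ Δp, with q in kg/kg and Δp in Pa (1 kg/m² of water = 1 mm).
Layer 1000–870 hPa: Δp = 130 hPa = 13000 Pa, q̄ = 0.0063 kg/kg → 0.0063 × 13000 / 9.8 = 8.36 mm
Layer 870–660 hPa: Δp = 210 hPa = 21000 Pa, q̄ = 0.0036 kg/kg → 0.0036 × 21000 / 9.8 = 7.71 mm
Layer 660–400 hPa: Δp = 260 hPa = 26000 Pa, q̄ = 0.0013 kg/kg → 0.0013 × 26000 / 9.8 = 3.45 mm
PW = 8.36 + 7.71 + 3.45 = 19.52 ≈ 19.5 mm.
Rainfall = ε × PW = 0.28 × 19.5 = 5.5 mm.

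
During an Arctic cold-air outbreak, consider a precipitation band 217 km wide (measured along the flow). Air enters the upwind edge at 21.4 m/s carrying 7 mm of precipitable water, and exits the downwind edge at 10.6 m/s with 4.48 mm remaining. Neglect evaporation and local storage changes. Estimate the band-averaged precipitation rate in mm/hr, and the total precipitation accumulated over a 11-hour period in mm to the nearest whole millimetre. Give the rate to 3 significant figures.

R ≈ 1.70 mm/hr; total ≈ 19 mm

Column moisture flux per unit crosswind length is F = V × PW.
Inflow: F_in = 21.4 × 7 = 149.8 mm·m/s
Outflow: F_out = 10.6 × 4.48 = 47.488 mm·m/s
Steady-state rate R = (F_in − F_out)/L = (149.8 − 47.488) / 217000 m = 4.715e-04 mm/s.
R = 4.715e-04 × 3600 = 1.70 mm/hr.
Over 11 h: total = 1.70 × 11 = 18.7 ≈ 19 mm.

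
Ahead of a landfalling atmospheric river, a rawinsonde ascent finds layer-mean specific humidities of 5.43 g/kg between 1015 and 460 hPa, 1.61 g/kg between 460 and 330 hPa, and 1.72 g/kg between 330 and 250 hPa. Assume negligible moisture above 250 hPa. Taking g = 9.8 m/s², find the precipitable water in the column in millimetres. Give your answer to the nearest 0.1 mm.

PW ≈ 34.3 mm

Precipitable water is the column-integrated vapour mass per unit area: PW = (1/g) Σ q̄ Δp, with q in kg/kg and Δp in Pa (1 kg/m² of water = 1 mm).
Layer 1015–460 hPa: Δp = 555 hPa = 55500 Pa, q̄ = 0.00543 kg/kg → 0.00543 × 55500 / 9.8 = 30.75 mm
Layer 460–330 hPa: Δp = 130 hPa = 13000 Pa, q̄ = 0.00161 kg/kg → 0.00161 × 13000 / 9.8 = 2.14 mm
Layer 330–250 hPa: Δp = 80 hPa = 8000 Pa, q̄ = 0.00172 kg/kg → 0.00172 × 8000 / 9.8 = 1.40 mm
PW = 30.75 + 2.14 + 1.40 = 34.29 ≈ 34.3 mm.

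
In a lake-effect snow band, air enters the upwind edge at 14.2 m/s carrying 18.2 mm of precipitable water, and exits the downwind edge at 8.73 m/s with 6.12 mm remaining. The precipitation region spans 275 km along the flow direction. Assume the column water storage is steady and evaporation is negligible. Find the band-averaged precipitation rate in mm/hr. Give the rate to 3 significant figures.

Column moisture flux per unit crosswind length is F = V × PW.
Inflow: F_in = 14.2 × 18.2 = 258.44 mm·m/s
Outflow: F_out = 8.73 × 6.12 = 53.4276 mm·m/s
Steady-state rate R = (F_in − F_out)/L = (258.44 − 53.4276) / 275000 m = 7.455e-04 mm/s.
R = 7.455e-04 × 3600 = 2.68 mm/hr.

R ≈ 2.68 mm/hr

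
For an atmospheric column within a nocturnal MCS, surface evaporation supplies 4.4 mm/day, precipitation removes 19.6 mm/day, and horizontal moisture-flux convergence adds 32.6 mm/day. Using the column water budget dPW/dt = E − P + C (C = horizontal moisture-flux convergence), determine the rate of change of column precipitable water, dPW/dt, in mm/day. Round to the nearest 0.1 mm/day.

dPW/dt ≈ 17.4 mm/day

dPW/dt = E − P + C = 4.4 − 19.6 + (32.6) = 17.4 mm/day.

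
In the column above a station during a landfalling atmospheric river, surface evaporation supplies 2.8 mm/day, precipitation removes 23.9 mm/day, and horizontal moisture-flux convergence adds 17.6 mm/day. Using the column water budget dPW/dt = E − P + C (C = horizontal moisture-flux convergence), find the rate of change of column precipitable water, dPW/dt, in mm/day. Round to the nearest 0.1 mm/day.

dPW/dt ≈ -3.5 mm/day

dPW/dt = E − P + C = 2.8 − 23.9 + (17.6) = -3.5 mm/day.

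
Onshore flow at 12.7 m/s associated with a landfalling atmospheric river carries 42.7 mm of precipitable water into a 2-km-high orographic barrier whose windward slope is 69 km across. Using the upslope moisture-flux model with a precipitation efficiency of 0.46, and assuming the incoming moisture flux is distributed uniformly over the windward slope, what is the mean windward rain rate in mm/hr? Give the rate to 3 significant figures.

R ≈ 13.0 mm/hr

Incoming column moisture flux per unit ridge length: F = V × PW = 12.7 × 42.7 = 542.29 mm·m/s.
Spread over the 69 km slope with efficiency ε = 0.46: R = ε·F/W = 0.46 × 542.29 / 69000 m = 3.615e-03 mm/s.
R = 3.615e-03 × 3600 = 13.0 mm/hr.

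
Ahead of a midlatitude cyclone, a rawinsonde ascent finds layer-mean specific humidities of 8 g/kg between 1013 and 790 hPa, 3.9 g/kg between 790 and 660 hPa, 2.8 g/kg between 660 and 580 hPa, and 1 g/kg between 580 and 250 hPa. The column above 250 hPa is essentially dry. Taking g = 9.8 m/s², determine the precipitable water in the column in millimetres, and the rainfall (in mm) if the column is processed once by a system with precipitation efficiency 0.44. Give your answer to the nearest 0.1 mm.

PW ≈ 29.0 mm; rainfall ≈ 12.8 mm

Precipitable water is the column-integrated vapour mass per unit area: PW = (1/g) Σ q̄ Δp, with q in kg/kg and Δp in Pa (1 kg/m² of water = 1 mm).
Layer 1013–790 hPa: Δp = 223 hPa = 22300 Pa, q̄ = 0.008 kg/kg → 0.008 × 22300 / 9.8 = 18.20 mm
Layer 790–660 hPa: Δp = 130 hPa = 13000 Pa, q̄ = 0.0039 kg/kg → 0.0039 × 13000 / 9.8 = 5.17 mm
Layer 660–580 hPa: Δp = 80 hPa = 8000 Pa, q̄ = 0.0028 kg/kg → 0.0028 × 8000 / 9.8 = 2.29 mm
Layer 580–250 hPa: Δp = 330 hPa = 33000 Pa, q̄ = 0.001 kg/kg → 0.001 × 33000 / 9.8 = 3.37 mm
PW = 18.20 + 5.17 + 2.29 + 3.37 = 29.03 ≈ 29.0 mm.
Rainfall = ε × PW = 0.44 × 29.0 = 12.8 mm.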